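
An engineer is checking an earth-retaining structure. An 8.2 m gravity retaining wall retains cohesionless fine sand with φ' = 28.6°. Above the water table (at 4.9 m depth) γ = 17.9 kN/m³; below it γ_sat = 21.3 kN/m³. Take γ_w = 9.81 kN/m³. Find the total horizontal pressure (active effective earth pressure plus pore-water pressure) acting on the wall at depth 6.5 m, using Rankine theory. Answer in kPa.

K_a = (1 − sin φ)/(1 + sin φ) = 0.3525.
γ' = 21.3 − 9.81 = 11.49 kN/m³.
Effective vertical stress at 6.5 m: σ'_v = 17.9×4.9 + 11.49×1.60 = 106.1 kPa.
σ'_h = K_a σ'_v = 0.3525 × 106.1 = 37.40 kPa; u = γ_w × 1.60 = 15.70 kPa.
Total σ_h = 37.40 + 15.70 = 53.10 kPa.

53.1 kPa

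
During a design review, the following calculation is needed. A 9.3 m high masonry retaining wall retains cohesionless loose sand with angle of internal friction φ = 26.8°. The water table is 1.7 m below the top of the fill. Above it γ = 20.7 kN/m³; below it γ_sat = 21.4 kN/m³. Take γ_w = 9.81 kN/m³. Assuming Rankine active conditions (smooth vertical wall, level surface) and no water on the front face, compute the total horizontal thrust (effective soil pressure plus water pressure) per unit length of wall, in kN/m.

K_a = tan²(45° − φ/2) = 0.3785.
γ' = 21.4 − 9.81 = 11.59 kN/m³. Depth below WT = 7.6 m.
σ'_h at WT = K_a γ d_w = 13.32 kPa; at base = 13.32 + K_a γ' × 7.6 = 46.66 kPa.
P₁ (0–1.7 m) = ½×13.32×1.7 = 11.32. P₂ (1.7–9.3 m) = ½(13.32+46.66)×7.6 = 227.9.
P_w = ½ γ_w h₂² = 0.5×9.81×7.6² = 283.3. Total = 11.32+227.9+283.3 = 522.5 kN/m.

523 kN/m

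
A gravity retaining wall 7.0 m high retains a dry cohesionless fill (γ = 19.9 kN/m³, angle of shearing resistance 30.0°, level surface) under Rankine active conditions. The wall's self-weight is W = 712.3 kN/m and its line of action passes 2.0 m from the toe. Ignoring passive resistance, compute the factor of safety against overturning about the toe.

3.76

K_a = tan²(45° − 30.0°/2) = 0.3333.
P_a = ½K_aγH² = 0.5×0.3333×19.9×7.0² = 162.5 kN/m, acting at H/3 = 2.333 m above the base.
Overturning moment M_o = P_a × H/3 = 162.5 × 2.333 = 379.2.
Resisting moment M_r = W × 2.0 = 712.3 × 2.0 = 1425.
FS_overturning = M_r/M_o = 1425/379.2 = 3.757.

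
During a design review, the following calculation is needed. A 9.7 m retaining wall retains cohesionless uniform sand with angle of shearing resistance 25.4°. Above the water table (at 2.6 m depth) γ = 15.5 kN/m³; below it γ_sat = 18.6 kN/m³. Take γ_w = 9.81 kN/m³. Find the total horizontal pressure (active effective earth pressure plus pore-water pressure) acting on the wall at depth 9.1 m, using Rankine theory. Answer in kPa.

103 kPa

K_a = (1 − sin φ)/(1 + sin φ) = 0.3996.
γ' = 18.6 − 9.81 = 8.790 kN/m³.
Effective vertical stress at 9.1 m: σ'_v = 15.5×2.6 + 8.790×6.50 = 97.44 kPa.
σ'_h = K_a σ'_v = 0.3996 × 97.44 = 38.94 kPa; u = γ_w × 6.50 = 63.77 kPa.
Total σ_h = 38.94 + 63.77 = 102.7 kPa.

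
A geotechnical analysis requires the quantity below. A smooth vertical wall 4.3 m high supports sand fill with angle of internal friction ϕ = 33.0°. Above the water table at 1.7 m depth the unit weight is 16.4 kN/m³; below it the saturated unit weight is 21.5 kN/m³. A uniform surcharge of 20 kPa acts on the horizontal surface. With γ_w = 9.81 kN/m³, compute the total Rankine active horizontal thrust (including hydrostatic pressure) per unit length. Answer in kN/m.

98.5 kN/m

K_a = tan²(45° − φ/2) = 0.2948.
γ' = 21.5 − 9.81 = 11.69 kN/m³. h₂ = H − d_w = 2.6 m.
σ'_h: at surface K_a·q = 5.896; at WT K_a(q+γd_w) = 14.12; at base K_a(q+γd_w+γ'h₂) = 23.08 kPa.
P₁ = ½(5.896+14.12)×1.7 = 17.01; P₂ = ½(14.12+23.08)×2.6 = 48.35; P_w = ½γ_w h₂² = 33.16.
Total = 17.01+48.35+33.16 = 98.51 kN/m.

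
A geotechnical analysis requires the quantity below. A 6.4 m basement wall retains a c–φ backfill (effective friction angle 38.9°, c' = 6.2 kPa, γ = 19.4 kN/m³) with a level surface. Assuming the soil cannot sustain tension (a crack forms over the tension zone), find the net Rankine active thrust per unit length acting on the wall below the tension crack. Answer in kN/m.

K_a = 0.2285; √K_a = 0.4780.
Tension-crack depth z_c = 2c/(γ√K_a) = 2×6.2/(19.4×0.4780) = 1.337 m.
σ_a at base = K_a γ H − 2c√K_a = 0.2285×19.4×6.4 − 2×6.2×0.4780 = 22.45 kPa.
P_a = ½ × 22.45 × (H − z_c) = 0.5×22.45×5.063 = 56.82 kN/m.

56.8 kN/m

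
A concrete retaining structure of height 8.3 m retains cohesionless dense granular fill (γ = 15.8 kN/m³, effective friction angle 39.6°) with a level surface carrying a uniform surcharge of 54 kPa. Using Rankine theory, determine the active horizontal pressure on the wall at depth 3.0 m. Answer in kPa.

22.5 kPa

K_a = (1 − sin φ)/(1 + sin φ) = 0.2214.
σ_v = γz + q = 15.8 × 3.0 + 54 = 101.4 kPa.
σ_h = K_a σ_v = 0.2214 × 101.4 = 22.45 kPa.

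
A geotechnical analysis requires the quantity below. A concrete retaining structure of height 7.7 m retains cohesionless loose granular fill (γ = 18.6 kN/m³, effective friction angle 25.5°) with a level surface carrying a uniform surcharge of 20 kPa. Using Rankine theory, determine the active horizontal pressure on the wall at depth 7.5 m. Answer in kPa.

63.5 kPa

K_a = (1 − sin φ)/(1 + sin φ) = 0.3981.
σ_v = γz + q = 18.6 × 7.5 + 20 = 159.5 kPa.
σ_h = K_a σ_v = 0.3981 × 159.5 = 63.50 kPa.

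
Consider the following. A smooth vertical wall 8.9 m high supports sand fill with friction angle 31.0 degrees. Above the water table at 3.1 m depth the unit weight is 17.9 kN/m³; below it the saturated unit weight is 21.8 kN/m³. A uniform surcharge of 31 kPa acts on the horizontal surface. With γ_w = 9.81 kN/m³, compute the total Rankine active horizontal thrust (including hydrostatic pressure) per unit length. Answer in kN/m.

K_a = tan²(45° − φ/2) = 0.3201.
γ' = 21.8 − 9.81 = 11.99 kN/m³. h₂ = H − d_w = 5.8 m.
σ'_h: at surface K_a·q = 9.923; at WT K_a(q+γd_w) = 27.69; at base K_a(q+γd_w+γ'h₂) = 49.95 kPa.
P₁ = ½(9.923+27.69)×3.1 = 58.29; P₂ = ½(27.69+49.95)×5.8 = 225.1; P_w = ½γ_w h₂² = 165.0.
Total = 58.29+225.1+165.0 = 448.4 kN/m.

448 kN/m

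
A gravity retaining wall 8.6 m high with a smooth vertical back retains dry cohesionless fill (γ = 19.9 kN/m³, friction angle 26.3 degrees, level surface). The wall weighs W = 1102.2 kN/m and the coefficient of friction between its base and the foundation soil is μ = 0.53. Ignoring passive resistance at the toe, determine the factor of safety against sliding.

2.06

K_a = tan²(45° − 26.3°/2) = 0.3859.
P_a = ½K_aγH² = 0.5×0.3859×19.9×8.6² = 284.0 kN/m, acting at H/3 = 2.867 m above the base.
FS_sliding = μW / P_a = 0.53×1102.2 / 284.0 = 2.057.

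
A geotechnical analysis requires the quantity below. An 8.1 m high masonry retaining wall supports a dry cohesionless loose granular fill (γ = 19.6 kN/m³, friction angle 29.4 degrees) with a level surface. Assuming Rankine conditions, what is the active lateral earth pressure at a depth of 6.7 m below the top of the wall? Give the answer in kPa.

44.8 kPa

K_a = (1 − sin φ)/(1 + sin φ) = 0.3415.
σ_h = K_a γ z = 0.3415 × 19.6 × 6.7 = 44.84 kPa.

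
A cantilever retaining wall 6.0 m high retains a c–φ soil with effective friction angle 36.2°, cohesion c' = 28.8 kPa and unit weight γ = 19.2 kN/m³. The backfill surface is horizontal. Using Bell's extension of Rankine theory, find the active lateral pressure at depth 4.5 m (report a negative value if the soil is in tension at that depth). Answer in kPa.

-6.98 kPa

K_a = (1 − sin φ)/(1 + sin φ) = 0.2574.
σ_a = K_a γ z − 2c√K_a = 0.2574×19.2×4.5 − 2×28.8×0.5073 = -6.984 kPa.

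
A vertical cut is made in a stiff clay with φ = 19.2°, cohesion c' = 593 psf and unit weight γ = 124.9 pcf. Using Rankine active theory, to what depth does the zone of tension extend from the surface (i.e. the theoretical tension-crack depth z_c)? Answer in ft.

K_a = tan²(45° − 19.2°/2) = 0.5050; √K_a = 0.7107.
The active pressure is zero where K_a γ z = 2c√K_a, so z_c = 2c/(γ√K_a) = 2×593/(124.9×0.7107) = 13.36 ft.

13.4 ft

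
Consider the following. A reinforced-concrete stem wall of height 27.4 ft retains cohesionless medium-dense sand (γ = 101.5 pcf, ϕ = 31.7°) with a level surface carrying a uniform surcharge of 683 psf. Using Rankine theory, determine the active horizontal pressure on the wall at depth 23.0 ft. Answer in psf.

K_a = (1 − sin φ)/(1 + sin φ) = 0.3111.
σ_v = γz + q = 101.5 × 23.0 + 683 = 3018 psf.
σ_h = K_a σ_v = 0.3111 × 3018 = 938.7 psf.

939 psf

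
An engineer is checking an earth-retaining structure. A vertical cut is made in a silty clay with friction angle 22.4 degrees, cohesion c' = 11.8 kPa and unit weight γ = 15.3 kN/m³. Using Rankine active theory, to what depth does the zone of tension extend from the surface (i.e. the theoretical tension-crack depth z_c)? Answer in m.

K_a = tan²(45° − 22.4°/2) = 0.4482; √K_a = 0.6694.
The active pressure is zero where K_a γ z = 2c√K_a, so z_c = 2c/(γ√K_a) = 2×11.8/(15.3×0.6694) = 2.304 m.

2.30 m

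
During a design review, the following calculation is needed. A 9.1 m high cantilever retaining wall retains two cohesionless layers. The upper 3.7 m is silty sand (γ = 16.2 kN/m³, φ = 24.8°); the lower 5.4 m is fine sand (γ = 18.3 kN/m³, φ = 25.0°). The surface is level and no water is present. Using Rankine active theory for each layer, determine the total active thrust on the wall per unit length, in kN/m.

K_a1 = tan²(45°−24.8°/2) = 0.4090; K_a2 = tan²(45°−25.0°/2) = 0.4059.
Layer 1: σ at base = K_a1 γ₁ h₁ = 24.52 kPa; P₁ = ½×24.52×3.7 = 45.35.
Layer 2: σ_v at top = γ₁h₁ = 59.94; σ_h top = K_a2×59.94 = 24.33; σ_h base = K_a2×(59.94+18.3×5.4) = 64.43.
P₂ = ½(24.33+64.43)×5.4 = 239.7. Total P_a = 45.35+239.7 = 285.0 kN/m.

285 kN/m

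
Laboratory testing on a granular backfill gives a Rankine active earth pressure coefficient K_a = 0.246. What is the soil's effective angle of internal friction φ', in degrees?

K_a = tan²(45° − φ/2) ⇒ 45° − φ/2 = arctan(√0.246) = 26.38°.
φ = 2(45° − 26.38°) = 37.24°.

37.2°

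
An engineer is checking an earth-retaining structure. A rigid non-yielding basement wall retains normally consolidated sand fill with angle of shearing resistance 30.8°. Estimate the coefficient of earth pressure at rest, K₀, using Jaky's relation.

0.488

K₀ = 1 − sin φ' = 1 − sin 30.8° = 0.4880.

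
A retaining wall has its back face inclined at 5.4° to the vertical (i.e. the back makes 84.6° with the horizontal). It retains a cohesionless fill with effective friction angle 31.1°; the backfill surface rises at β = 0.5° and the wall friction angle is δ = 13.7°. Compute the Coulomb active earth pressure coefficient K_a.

K_a = sin²(α+φ) / [sin²α · sin(α−δ) · (1 + √{sin(φ+δ)sin(φ−β) / (sin(α−δ)sin(α+β))})²].
With α = 84.6°, φ = 31.1°, δ = 13.7°, β = 0.5°: K_a = 0.3315.

0.331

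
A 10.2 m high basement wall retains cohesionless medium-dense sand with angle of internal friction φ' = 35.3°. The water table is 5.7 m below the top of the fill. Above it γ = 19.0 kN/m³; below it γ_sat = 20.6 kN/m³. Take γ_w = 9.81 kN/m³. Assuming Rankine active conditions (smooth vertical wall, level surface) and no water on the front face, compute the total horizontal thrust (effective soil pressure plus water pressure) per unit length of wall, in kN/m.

342 kN/m

K_a = tan²(45° − φ/2) = 0.2675.
γ' = 20.6 − 9.81 = 10.79 kN/m³. Depth below WT = 4.5 m.
σ'_h at WT = K_a γ d_w = 28.97 kPa; at base = 28.97 + K_a γ' × 4.5 = 41.97 kPa.
P₁ (0–5.7 m) = ½×28.97×5.7 = 82.58. P₂ (5.7–10.2 m) = ½(28.97+41.97)×4.5 = 159.6.
P_w = ½ γ_w h₂² = 0.5×9.81×4.5² = 99.33. Total = 82.58+159.6+99.33 = 341.5 kN/m.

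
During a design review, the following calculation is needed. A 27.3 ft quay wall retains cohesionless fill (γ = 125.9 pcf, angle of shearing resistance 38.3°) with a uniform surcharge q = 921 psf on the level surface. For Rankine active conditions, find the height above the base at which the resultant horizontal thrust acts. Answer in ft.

10.7 ft

K_a = 0.2347.
Triangular part P₁ = ½K_aγH² = 11010 at H/3 = 9.100 ft; rectangular part P₂ = K_a q H = 5902 at H/2 = 13.65 ft.
ȳ = (P₁·9.100 + P₂·13.65)/(P₁+P₂) = 10.69 ft.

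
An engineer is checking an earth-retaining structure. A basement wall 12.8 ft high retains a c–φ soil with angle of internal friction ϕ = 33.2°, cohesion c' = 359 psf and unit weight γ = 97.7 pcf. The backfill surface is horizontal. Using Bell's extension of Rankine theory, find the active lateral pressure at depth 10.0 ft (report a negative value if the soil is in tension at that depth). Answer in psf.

-103 psf

K_a = (1 − sin φ)/(1 + sin φ) = 0.2924.
σ_a = K_a γ z − 2c√K_a = 0.2924×97.7×10.0 − 2×359×0.5407 = -102.6 psf.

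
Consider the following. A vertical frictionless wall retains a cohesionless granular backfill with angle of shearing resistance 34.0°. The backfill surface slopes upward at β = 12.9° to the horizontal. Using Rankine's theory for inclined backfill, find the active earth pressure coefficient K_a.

0.303

K_a = cos β · (cos β − √(cos²β − cos²φ)) / (cos β + √(cos²β − cos²φ)).
cos β = 0.9748, cos φ = 0.8290, √(cos²β − cos²φ) = 0.5127.
K_a = 0.9748 × (0.9748 − 0.5127)/(0.9748 + 0.5127) = 0.3028.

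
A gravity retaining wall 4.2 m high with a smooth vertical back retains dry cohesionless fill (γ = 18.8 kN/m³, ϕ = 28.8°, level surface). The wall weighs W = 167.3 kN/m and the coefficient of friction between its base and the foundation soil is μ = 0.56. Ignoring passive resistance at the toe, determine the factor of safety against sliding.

K_a = tan²(45° − 28.8°/2) = 0.3498.
P_a = ½K_aγH² = 0.5×0.3498×18.8×4.2² = 57.99 kN/m, acting at H/3 = 1.400 m above the base.
FS_sliding = μW / P_a = 0.56×167.3 / 57.99 = 1.615.

1.62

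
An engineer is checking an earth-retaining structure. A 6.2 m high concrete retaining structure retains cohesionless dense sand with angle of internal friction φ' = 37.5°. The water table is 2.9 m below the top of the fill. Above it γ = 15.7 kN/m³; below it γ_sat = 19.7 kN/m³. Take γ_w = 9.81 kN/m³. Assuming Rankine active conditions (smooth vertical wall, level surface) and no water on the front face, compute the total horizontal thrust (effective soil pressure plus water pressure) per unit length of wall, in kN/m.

119 kN/m

K_a = tan²(45° − φ/2) = 0.2432.
γ' = 19.7 − 9.81 = 9.890 kN/m³. Depth below WT = 3.3 m.
σ'_h at WT = K_a γ d_w = 11.07 kPa; at base = 11.07 + K_a γ' × 3.3 = 19.01 kPa.
P₁ (0–2.9 m) = ½×11.07×2.9 = 16.06. P₂ (2.9–6.2 m) = ½(11.07+19.01)×3.3 = 49.64.
P_w = ½ γ_w h₂² = 0.5×9.81×3.3² = 53.42. Total = 16.06+49.64+53.42 = 119.1 kN/m.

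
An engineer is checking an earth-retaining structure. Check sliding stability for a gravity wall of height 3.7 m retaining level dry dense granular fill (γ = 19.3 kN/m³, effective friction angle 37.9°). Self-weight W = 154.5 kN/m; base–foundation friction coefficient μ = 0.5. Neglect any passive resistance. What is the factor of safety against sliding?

2.45

K_a = tan²(45° − 37.9°/2) = 0.2389.
P_a = ½K_aγH² = 0.5×0.2389×19.3×3.7² = 31.57 kN/m, acting at H/3 = 1.233 m above the base.
FS_sliding = μW / P_a = 0.5×154.5 / 31.57 = 2.447.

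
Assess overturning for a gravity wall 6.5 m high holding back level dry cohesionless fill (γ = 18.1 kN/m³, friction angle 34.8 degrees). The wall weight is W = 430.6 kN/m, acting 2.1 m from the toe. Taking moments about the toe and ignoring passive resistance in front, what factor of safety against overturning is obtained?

3.99

K_a = tan²(45° − 34.8°/2) = 0.2733.
P_a = ½K_aγH² = 0.5×0.2733×18.1×6.5² = 104.5 kN/m, acting at H/3 = 2.167 m above the base.
Overturning moment M_o = P_a × H/3 = 104.5 × 2.167 = 226.4.
Resisting moment M_r = W × 2.1 = 430.6 × 2.1 = 904.3.
FS_overturning = M_r/M_o = 904.3/226.4 = 3.994.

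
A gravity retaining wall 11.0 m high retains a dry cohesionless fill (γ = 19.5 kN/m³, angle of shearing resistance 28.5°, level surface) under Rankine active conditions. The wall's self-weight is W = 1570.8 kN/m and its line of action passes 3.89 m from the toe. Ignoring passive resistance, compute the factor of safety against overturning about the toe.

3.99

K_a = tan²(45° − 28.5°/2) = 0.3540.
P_a = ½K_aγH² = 0.5×0.3540×19.5×11.0² = 417.6 kN/m, acting at H/3 = 3.667 m above the base.
Overturning moment M_o = P_a × H/3 = 417.6 × 3.667 = 1531.
Resisting moment M_r = W × 3.89 = 1570.8 × 3.89 = 6110.
FS_overturning = M_r/M_o = 6110/1531 = 3.991.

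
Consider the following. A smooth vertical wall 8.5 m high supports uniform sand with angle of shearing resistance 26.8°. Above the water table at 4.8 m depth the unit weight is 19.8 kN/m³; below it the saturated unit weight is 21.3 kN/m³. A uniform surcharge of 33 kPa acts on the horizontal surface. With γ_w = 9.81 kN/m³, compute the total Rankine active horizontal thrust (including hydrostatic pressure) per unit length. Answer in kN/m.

K_a = tan²(45° − φ/2) = 0.3785.
γ' = 21.3 − 9.81 = 11.49 kN/m³. h₂ = H − d_w = 3.7 m.
σ'_h: at surface K_a·q = 12.49; at WT K_a(q+γd_w) = 48.46; at base K_a(q+γd_w+γ'h₂) = 64.55 kPa.
P₁ = ½(12.49+48.46)×4.8 = 146.3; P₂ = ½(48.46+64.55)×3.7 = 209.1; P_w = ½γ_w h₂² = 67.15.
Total = 146.3+209.1+67.15 = 422.5 kN/m.

422 kN/m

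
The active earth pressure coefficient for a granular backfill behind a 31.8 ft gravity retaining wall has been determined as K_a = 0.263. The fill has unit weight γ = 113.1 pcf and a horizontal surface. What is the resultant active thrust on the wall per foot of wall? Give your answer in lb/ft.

P = ½ K_a γ H² = 0.5 × 0.263 × 113.1 × 31.8² = 15040 lb/ft.

15000 lb/ft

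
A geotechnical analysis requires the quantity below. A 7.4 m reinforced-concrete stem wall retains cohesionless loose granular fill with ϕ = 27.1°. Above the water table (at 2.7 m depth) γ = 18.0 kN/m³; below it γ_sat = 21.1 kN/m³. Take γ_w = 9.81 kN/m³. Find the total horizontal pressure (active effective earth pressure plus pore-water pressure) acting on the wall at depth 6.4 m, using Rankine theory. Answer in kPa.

70.1 kPa

K_a = (1 − sin φ)/(1 + sin φ) = 0.3741.
γ' = 21.1 − 9.81 = 11.29 kN/m³.
Effective vertical stress at 6.4 m: σ'_v = 18.0×2.7 + 11.29×3.70 = 90.37 kPa.
σ'_h = K_a σ'_v = 0.3741 × 90.37 = 33.80 kPa; u = γ_w × 3.70 = 36.30 kPa.
Total σ_h = 33.80 + 36.30 = 70.10 kPa.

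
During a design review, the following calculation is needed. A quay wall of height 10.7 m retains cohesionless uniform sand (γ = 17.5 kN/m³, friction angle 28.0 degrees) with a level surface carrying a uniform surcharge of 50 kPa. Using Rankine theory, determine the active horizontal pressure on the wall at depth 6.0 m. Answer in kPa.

K_a = (1 − sin φ)/(1 + sin φ) = 0.3610.
σ_v = γz + q = 17.5 × 6.0 + 50 = 155.0 kPa.
σ_h = K_a σ_v = 0.3610 × 155.0 = 55.96 kPa.

56.0 kPa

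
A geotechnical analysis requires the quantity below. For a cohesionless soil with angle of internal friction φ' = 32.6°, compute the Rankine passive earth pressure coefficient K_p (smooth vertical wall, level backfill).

K_p = (1 + sin φ)/(1 − sin φ) = tan²(45° + 32.6°/2) = 3.336.

3.34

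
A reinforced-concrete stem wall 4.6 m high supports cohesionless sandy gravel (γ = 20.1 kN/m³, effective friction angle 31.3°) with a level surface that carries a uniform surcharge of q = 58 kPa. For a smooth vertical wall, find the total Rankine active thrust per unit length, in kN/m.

K_a = tan²(45° − φ/2) = 0.3162.
Soil triangle: ½ K_a γ H² = 0.5×0.3162×20.1×4.6² = 67.24 kN/m.
Surcharge rectangle: K_a q H = 0.3162×58×4.6 = 84.36 kN/m.
Total = 67.24 + 84.36 = 151.6 kN/m.

152 kN/m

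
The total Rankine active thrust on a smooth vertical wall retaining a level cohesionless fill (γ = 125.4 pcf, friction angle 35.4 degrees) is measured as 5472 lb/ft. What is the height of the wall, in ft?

18.1 ft

K_a = 0.2664. P_a = ½ K_a γ H² ⇒ H = √(2P_a/(K_a γ)).
H = √(2×5472/(0.2664×125.4)) = 18.10 ft.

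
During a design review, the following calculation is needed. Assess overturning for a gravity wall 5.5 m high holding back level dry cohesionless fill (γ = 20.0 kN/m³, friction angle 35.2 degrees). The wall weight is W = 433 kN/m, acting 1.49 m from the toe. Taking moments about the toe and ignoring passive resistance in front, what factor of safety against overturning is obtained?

K_a = tan²(45° − 35.2°/2) = 0.2687.
P_a = ½K_aγH² = 0.5×0.2687×20.0×5.5² = 81.28 kN/m, acting at H/3 = 1.833 m above the base.
Overturning moment M_o = P_a × H/3 = 81.28 × 1.833 = 149.0.
Resisting moment M_r = W × 1.49 = 433 × 1.49 = 645.2.
FS_overturning = M_r/M_o = 645.2/149.0 = 4.330.

4.33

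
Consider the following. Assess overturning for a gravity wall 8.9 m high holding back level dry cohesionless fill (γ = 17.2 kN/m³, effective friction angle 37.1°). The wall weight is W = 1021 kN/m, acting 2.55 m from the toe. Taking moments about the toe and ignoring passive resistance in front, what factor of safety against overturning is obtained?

5.21

K_a = tan²(45° − 37.1°/2) = 0.2475.
P_a = ½K_aγH² = 0.5×0.2475×17.2×8.9² = 168.6 kN/m, acting at H/3 = 2.967 m above the base.
Overturning moment M_o = P_a × H/3 = 168.6 × 2.967 = 500.2.
Resisting moment M_r = W × 2.55 = 1021 × 2.55 = 2604.
FS_overturning = M_r/M_o = 2604/500.2 = 5.205.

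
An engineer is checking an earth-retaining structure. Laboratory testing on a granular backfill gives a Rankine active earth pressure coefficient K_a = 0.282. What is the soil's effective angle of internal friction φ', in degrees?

34.1°

K_a = tan²(45° − φ/2) ⇒ 45° − φ/2 = arctan(√0.282) = 27.97°.
φ = 2(45° − 27.97°) = 34.06°.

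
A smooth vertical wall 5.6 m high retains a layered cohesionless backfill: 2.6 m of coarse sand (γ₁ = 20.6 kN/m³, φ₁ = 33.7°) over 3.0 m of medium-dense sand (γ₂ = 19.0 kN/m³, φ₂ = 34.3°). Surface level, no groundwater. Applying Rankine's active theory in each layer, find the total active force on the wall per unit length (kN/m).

K_a1 = tan²(45°−33.7°/2) = 0.2863; K_a2 = tan²(45°−34.3°/2) = 0.2792.
Layer 1: σ at base = K_a1 γ₁ h₁ = 15.33 kPa; P₁ = ½×15.33×2.6 = 19.93.
Layer 2: σ_v at top = γ₁h₁ = 53.56; σ_h top = K_a2×53.56 = 14.95; σ_h base = K_a2×(53.56+19.0×3.0) = 30.86.
P₂ = ½(14.95+30.86)×3.0 = 68.72. Total P_a = 19.93+68.72 = 88.66 kN/m.

88.7 kN/m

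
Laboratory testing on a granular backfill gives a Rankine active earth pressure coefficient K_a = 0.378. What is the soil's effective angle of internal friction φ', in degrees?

26.8°

K_a = tan²(45° − φ/2) ⇒ 45° − φ/2 = arctan(√0.378) = 31.58°.
φ = 2(45° − 31.58°) = 26.83°.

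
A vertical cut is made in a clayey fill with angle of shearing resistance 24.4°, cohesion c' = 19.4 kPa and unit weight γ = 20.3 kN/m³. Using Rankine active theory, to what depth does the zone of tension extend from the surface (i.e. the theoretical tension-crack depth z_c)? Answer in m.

K_a = tan²(45° − 24.4°/2) = 0.4153; √K_a = 0.6445.
The active pressure is zero where K_a γ z = 2c√K_a, so z_c = 2c/(γ√K_a) = 2×19.4/(20.3×0.6445) = 2.966 m.

2.97 m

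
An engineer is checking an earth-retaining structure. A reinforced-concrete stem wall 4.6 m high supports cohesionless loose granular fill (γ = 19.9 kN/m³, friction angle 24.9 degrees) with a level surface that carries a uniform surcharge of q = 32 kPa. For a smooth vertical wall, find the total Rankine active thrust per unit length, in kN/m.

K_a = tan²(45° − φ/2) = 0.4074.
Soil triangle: ½ K_a γ H² = 0.5×0.4074×19.9×4.6² = 85.78 kN/m.
Surcharge rectangle: K_a q H = 0.4074×32×4.6 = 59.97 kN/m.
Total = 85.78 + 59.97 = 145.8 kN/m.

146 kN/m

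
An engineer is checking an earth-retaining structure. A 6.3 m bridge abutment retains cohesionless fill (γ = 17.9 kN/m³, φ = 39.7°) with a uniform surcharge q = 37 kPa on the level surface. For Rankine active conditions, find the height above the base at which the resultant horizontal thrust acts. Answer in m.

K_a = 0.2204.
Triangular part P₁ = ½K_aγH² = 78.30 at H/3 = 2.100 m; rectangular part P₂ = K_a q H = 51.38 at H/2 = 3.150 m.
ȳ = (P₁·2.100 + P₂·3.150)/(P₁+P₂) = 2.516 m.

2.52 m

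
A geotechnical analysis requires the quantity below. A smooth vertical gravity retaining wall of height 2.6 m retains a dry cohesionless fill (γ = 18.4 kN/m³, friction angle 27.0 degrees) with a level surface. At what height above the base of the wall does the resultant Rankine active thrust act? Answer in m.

K_a = 0.3755.
The pressure distribution is triangular, so the resultant acts at H/3 above the base = 2.6/3 = 0.8667 m.

0.867 m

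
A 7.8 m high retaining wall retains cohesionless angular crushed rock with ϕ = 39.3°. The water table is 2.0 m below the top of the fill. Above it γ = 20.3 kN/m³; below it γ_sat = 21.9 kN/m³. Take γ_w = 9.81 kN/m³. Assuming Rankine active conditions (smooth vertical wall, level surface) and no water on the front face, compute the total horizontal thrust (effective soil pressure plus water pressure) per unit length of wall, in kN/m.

K_a = tan²(45° − φ/2) = 0.2245.
γ' = 21.9 − 9.81 = 12.09 kN/m³. Depth below WT = 5.8 m.
σ'_h at WT = K_a γ d_w = 9.113 kPa; at base = 9.113 + K_a γ' × 5.8 = 24.85 kPa.
P₁ (0–2.0 m) = ½×9.113×2.0 = 9.113. P₂ (2.0–7.8 m) = ½(9.113+24.85)×5.8 = 98.50.
P_w = ½ γ_w h₂² = 0.5×9.81×5.8² = 165.0. Total = 9.113+98.50+165.0 = 272.6 kN/m.

273 kN/m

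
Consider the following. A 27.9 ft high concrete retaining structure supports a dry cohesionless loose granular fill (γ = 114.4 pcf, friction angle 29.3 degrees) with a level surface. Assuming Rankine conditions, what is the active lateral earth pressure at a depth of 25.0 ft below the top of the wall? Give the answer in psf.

981 psf

K_a = (1 − sin φ)/(1 + sin φ) = 0.3428.
σ_h = K_a γ z = 0.3428 × 114.4 × 25.0 = 980.5 psf.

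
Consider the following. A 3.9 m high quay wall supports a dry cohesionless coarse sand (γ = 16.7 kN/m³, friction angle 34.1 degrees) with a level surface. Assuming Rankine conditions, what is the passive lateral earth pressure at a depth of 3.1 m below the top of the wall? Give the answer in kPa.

184 kPa

K_p = (1 + sin φ)/(1 − sin φ) = 3.552.
σ_h = K_p γ z = 3.552 × 16.7 × 3.1 = 183.9 kPa.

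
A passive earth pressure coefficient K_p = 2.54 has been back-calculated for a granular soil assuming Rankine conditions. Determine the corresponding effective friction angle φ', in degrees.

K_p = (1+sin φ)/(1−sin φ) ⇒ sin φ = (K_p − 1)/(K_p + 1) = 0.4350.
φ = arcsin(0.4350) = 25.79°.

25.8°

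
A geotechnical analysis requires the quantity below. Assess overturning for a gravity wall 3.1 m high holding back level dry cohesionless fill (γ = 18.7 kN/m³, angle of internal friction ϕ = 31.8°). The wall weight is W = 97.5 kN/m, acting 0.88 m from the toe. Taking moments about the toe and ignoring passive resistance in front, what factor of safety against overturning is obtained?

2.98

K_a = tan²(45° − 31.8°/2) = 0.3098.
P_a = ½K_aγH² = 0.5×0.3098×18.7×3.1² = 27.84 kN/m, acting at H/3 = 1.033 m above the base.
Overturning moment M_o = P_a × H/3 = 27.84 × 1.033 = 28.76.
Resisting moment M_r = W × 0.88 = 97.5 × 0.88 = 85.80.
FS_overturning = M_r/M_o = 85.80/28.76 = 2.983.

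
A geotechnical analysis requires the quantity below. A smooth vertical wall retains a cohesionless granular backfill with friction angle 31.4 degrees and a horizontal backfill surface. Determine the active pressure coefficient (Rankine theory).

0.315

K_a = (1 − sin φ)/(1 + sin φ) = (1 − sin 31.4°)/(1 + sin 31.4°) = 0.3149.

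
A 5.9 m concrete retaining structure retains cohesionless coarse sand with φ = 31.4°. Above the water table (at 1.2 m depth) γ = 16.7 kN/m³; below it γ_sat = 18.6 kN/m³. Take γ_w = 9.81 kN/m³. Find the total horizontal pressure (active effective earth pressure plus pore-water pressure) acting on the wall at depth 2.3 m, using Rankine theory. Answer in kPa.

K_a = (1 − sin φ)/(1 + sin φ) = 0.3149.
γ' = 18.6 − 9.81 = 8.790 kN/m³.
Effective vertical stress at 2.3 m: σ'_v = 16.7×1.2 + 8.790×1.10 = 29.71 kPa.
σ'_h = K_a σ'_v = 0.3149 × 29.71 = 9.356 kPa; u = γ_w × 1.10 = 10.79 kPa.
Total σ_h = 9.356 + 10.79 = 20.15 kPa.

20.1 kPa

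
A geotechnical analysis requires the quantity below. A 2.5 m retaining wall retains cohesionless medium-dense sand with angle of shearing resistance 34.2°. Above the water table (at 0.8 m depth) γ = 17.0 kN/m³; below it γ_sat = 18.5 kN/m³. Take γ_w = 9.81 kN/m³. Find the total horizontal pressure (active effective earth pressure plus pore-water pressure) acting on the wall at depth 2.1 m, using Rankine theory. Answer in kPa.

19.7 kPa

K_a = (1 − sin φ)/(1 + sin φ) = 0.2803.
γ' = 18.5 − 9.81 = 8.690 kN/m³.
Effective vertical stress at 2.1 m: σ'_v = 17.0×0.8 + 8.690×1.30 = 24.90 kPa.
σ'_h = K_a σ'_v = 0.2803 × 24.90 = 6.980 kPa; u = γ_w × 1.30 = 12.75 kPa.
Total σ_h = 6.980 + 12.75 = 19.73 kPa.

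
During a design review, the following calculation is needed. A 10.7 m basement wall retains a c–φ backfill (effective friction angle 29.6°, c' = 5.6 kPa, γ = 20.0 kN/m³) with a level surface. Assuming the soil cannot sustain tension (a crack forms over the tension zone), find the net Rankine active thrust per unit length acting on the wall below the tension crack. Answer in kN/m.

321 kN/m

K_a = 0.3387; √K_a = 0.5820.
Tension-crack depth z_c = 2c/(γ√K_a) = 2×5.6/(20.0×0.5820) = 0.9622 m.
σ_a at base = K_a γ H − 2c√K_a = 0.3387×20.0×10.7 − 2×5.6×0.5820 = 65.97 kPa.
P_a = ½ × 65.97 × (H − z_c) = 0.5×65.97×9.738 = 321.2 kN/m.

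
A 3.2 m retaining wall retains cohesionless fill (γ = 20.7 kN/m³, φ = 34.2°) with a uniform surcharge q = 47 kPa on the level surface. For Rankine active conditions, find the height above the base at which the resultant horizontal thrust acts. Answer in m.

K_a = 0.2803.
Triangular part P₁ = ½K_aγH² = 29.71 at H/3 = 1.067 m; rectangular part P₂ = K_a q H = 42.16 at H/2 = 1.600 m.
ȳ = (P₁·1.067 + P₂·1.600)/(P₁+P₂) = 1.380 m.

1.38 m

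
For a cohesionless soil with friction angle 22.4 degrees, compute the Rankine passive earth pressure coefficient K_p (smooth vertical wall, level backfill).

2.23

K_p = (1 + sin φ)/(1 − sin φ) = tan²(45° + 22.4°/2) = 2.231.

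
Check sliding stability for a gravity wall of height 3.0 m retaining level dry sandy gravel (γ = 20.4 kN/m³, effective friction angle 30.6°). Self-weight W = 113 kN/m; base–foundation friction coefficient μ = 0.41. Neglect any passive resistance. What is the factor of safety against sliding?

K_a = tan²(45° − 30.6°/2) = 0.3253.
P_a = ½K_aγH² = 0.5×0.3253×20.4×3.0² = 29.87 kN/m, acting at H/3 = 1.000 m above the base.
FS_sliding = μW / P_a = 0.41×113 / 29.87 = 1.551.

1.55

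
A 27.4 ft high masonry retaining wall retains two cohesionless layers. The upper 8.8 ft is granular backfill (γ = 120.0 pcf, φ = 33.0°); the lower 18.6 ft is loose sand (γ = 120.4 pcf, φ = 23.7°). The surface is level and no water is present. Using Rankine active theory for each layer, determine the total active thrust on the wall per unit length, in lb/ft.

K_a1 = tan²(45°−33.0°/2) = 0.2948; K_a2 = tan²(45°−23.7°/2) = 0.4266.
Layer 1: σ at base = K_a1 γ₁ h₁ = 311.3 psf; P₁ = ½×311.3×8.8 = 1370.
Layer 2: σ_v at top = γ₁h₁ = 1056; σ_h top = K_a2×1056 = 450.5; σ_h base = K_a2×(1056+120.4×18.6) = 1406.
P₂ = ½(450.5+1406)×18.6 = 17260. Total P_a = 1370+17260 = 18630 lb/ft.

18600 lb/ft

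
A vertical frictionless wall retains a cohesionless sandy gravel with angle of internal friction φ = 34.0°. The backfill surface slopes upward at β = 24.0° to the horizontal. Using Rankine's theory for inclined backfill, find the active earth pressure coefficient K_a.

0.373

K_a = cos β · (cos β − √(cos²β − cos²φ)) / (cos β + √(cos²β − cos²φ)).
cos β = 0.9135, cos φ = 0.8290, √(cos²β − cos²φ) = 0.3837.
K_a = 0.9135 × (0.9135 − 0.3837)/(0.9135 + 0.3837) = 0.3731.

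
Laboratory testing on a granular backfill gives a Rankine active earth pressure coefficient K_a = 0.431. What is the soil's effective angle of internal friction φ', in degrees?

K_a = tan²(45° − φ/2) ⇒ 45° − φ/2 = arctan(√0.431) = 33.29°.
φ = 2(45° − 33.29°) = 23.43°.

23.4°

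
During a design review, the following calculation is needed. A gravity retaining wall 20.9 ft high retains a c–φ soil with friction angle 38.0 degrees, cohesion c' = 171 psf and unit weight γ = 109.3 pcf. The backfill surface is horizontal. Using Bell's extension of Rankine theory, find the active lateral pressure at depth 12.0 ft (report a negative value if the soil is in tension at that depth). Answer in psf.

145 psf

K_a = (1 − sin φ)/(1 + sin φ) = 0.2379.
σ_a = K_a γ z − 2c√K_a = 0.2379×109.3×12.0 − 2×171×0.4877 = 145.2 psf.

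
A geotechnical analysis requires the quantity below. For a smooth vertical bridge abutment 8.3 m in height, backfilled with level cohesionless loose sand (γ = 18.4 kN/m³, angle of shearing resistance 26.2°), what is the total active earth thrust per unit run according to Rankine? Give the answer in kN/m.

246 kN/m

K_a = tan²(45° − φ/2) = 0.3874.
P_a = ½ K_a γ H² = 0.5 × 0.3874 × 18.4 × 8.3² = 245.6 kN/m.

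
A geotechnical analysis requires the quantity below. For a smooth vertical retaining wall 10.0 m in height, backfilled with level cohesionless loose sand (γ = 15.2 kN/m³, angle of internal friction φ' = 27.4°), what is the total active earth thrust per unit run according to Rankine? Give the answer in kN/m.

281 kN/m

K_a = tan²(45° − φ/2) = 0.3697.
P_a = ½ K_a γ H² = 0.5 × 0.3697 × 15.2 × 10.0² = 281.0 kN/m.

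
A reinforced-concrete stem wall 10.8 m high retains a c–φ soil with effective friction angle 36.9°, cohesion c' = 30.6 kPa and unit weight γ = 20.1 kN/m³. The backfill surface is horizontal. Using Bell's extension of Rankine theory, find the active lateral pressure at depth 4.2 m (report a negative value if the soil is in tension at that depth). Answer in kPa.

K_a = (1 − sin φ)/(1 + sin φ) = 0.2497.
σ_a = K_a γ z − 2c√K_a = 0.2497×20.1×4.2 − 2×30.6×0.4997 = -9.503 kPa.

-9.50 kPa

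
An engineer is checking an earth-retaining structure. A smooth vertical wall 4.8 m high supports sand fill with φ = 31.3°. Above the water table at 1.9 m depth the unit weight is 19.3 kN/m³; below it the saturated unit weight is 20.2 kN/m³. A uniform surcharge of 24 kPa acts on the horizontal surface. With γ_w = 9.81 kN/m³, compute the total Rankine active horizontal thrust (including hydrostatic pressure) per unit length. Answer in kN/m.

K_a = tan²(45° − φ/2) = 0.3162.
γ' = 20.2 − 9.81 = 10.39 kN/m³. h₂ = H − d_w = 2.9 m.
σ'_h: at surface K_a·q = 7.589; at WT K_a(q+γd_w) = 19.18; at base K_a(q+γd_w+γ'h₂) = 28.71 kPa.
P₁ = ½(7.589+19.18)×1.9 = 25.43; P₂ = ½(19.18+28.71)×2.9 = 69.45; P_w = ½γ_w h₂² = 41.25.
Total = 25.43+69.45+41.25 = 136.1 kN/m.

136 kN/m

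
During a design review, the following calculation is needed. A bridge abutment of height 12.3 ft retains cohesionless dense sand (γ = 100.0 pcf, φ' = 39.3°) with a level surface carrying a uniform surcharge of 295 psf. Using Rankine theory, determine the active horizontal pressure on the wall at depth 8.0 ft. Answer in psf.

K_a = (1 − sin φ)/(1 + sin φ) = 0.2245.
σ_v = γz + q = 100.0 × 8.0 + 295 = 1095 psf.
σ_h = K_a σ_v = 0.2245 × 1095 = 245.8 psf.

246 psf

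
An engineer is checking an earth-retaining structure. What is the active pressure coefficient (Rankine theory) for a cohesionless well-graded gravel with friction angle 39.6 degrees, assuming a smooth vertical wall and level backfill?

0.221

K_a = tan²(45° − φ/2) = tan²(25.20°) = 0.2214.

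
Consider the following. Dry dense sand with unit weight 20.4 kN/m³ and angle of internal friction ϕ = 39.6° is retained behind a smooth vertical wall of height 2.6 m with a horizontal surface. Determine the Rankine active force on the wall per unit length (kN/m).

15.3 kN/m

K_a = tan²(45° − φ/2) = 0.2214.
P_a = ½ K_a γ H² = 0.5 × 0.2214 × 20.4 × 2.6² = 15.27 kN/m.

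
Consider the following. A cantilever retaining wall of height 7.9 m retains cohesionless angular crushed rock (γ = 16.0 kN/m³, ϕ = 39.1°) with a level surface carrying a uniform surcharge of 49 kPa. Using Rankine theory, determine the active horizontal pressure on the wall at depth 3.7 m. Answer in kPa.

K_a = (1 − sin φ)/(1 + sin φ) = 0.2265.
σ_v = γz + q = 16.0 × 3.7 + 49 = 108.2 kPa.
σ_h = K_a σ_v = 0.2265 × 108.2 = 24.51 kPa.

24.5 kPa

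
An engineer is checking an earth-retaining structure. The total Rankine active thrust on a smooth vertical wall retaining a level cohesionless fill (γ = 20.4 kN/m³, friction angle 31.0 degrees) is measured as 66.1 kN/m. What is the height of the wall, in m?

4.50 m

K_a = 0.3201. P_a = ½ K_a γ H² ⇒ H = √(2P_a/(K_a γ)).
H = √(2×66.1/(0.3201×20.4)) = 4.499 m.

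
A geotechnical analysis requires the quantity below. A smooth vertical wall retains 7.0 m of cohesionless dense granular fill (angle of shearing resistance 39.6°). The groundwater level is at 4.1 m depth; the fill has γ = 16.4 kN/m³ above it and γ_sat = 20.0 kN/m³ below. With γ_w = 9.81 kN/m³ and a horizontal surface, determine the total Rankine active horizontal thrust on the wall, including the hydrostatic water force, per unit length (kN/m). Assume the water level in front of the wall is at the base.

124 kN/m

K_a = tan²(45° − φ/2) = 0.2214.
γ' = 20.0 − 9.81 = 10.19 kN/m³. Depth below WT = 2.9 m.
σ'_h at WT = K_a γ d_w = 14.89 kPa; at base = 14.89 + K_a γ' × 2.9 = 21.43 kPa.
P₁ (0–4.1 m) = ½×14.89×4.1 = 30.52. P₂ (4.1–7.0 m) = ½(14.89+21.43)×2.9 = 52.67.
P_w = ½ γ_w h₂² = 0.5×9.81×2.9² = 41.25. Total = 30.52+52.67+41.25 = 124.4 kN/m.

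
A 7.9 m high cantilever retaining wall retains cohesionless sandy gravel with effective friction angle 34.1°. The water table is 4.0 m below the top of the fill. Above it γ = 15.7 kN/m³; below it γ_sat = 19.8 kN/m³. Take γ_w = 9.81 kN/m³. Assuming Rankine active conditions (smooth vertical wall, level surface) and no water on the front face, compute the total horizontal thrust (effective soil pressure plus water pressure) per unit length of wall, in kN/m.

200 kN/m

K_a = tan²(45° − φ/2) = 0.2815.
γ' = 19.8 − 9.81 = 9.990 kN/m³. Depth below WT = 3.9 m.
σ'_h at WT = K_a γ d_w = 17.68 kPa; at base = 17.68 + K_a γ' × 3.9 = 28.65 kPa.
P₁ (0–4.0 m) = ½×17.68×4.0 = 35.36. P₂ (4.0–7.9 m) = ½(17.68+28.65)×3.9 = 90.34.
P_w = ½ γ_w h₂² = 0.5×9.81×3.9² = 74.61. Total = 35.36+90.34+74.61 = 200.3 kN/m.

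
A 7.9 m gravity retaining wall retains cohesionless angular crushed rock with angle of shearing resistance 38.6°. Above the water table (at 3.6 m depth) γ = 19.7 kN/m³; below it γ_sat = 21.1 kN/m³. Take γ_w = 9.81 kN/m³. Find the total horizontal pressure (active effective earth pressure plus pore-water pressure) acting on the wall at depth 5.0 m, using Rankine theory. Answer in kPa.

33.8 kPa

K_a = (1 − sin φ)/(1 + sin φ) = 0.2316.
γ' = 21.1 − 9.81 = 11.29 kN/m³.
Effective vertical stress at 5.0 m: σ'_v = 19.7×3.6 + 11.29×1.40 = 86.73 kPa.
σ'_h = K_a σ'_v = 0.2316 × 86.73 = 20.09 kPa; u = γ_w × 1.40 = 13.73 kPa.
Total σ_h = 20.09 + 13.73 = 33.82 kPa.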